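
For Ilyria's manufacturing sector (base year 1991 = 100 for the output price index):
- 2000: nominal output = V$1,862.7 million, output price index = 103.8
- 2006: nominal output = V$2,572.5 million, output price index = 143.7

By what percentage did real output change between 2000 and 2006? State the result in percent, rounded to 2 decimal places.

Real output 2000 = 1862.7 / 1.038 = 1794.51.
Real output 2006 = 2572.5 / 1.437 = 1790.19.
Real growth = 1790.19 / 1794.51 − 1 = -0.0024.

-0.24%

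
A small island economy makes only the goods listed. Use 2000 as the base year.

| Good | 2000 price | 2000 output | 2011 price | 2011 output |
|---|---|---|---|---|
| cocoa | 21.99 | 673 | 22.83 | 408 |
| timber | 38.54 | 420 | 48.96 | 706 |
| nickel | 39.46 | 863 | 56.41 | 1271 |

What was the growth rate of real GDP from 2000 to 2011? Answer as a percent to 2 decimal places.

32.74%

Real GDP 2000 = Nominal GDP 2000 = 21.99·673 + 38.54·420 + 39.46·863 = 65040.05.
Real GDP 2011 (at 2000 prices) = 21.99·408 + 38.54·706 + 39.46·1271 = 86334.82.
Real growth = 86334.82/65040.05 − 1 = 0.3274.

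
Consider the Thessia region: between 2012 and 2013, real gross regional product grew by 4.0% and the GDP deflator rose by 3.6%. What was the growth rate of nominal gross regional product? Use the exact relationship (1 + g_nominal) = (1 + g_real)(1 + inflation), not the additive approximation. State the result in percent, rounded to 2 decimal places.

(1 + g_nom) = (1 + g_real)(1 + π) = 1.0400 × 1.0360 = 1.07744.

7.74%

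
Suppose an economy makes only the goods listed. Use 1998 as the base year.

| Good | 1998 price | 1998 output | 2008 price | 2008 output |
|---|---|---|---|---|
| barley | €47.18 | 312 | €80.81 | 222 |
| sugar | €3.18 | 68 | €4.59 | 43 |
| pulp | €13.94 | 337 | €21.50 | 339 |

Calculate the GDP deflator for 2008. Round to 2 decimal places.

165.79

Nominal GDP 2008 = 80.81·222 + 4.59·43 + 21.50·339 = 25425.69.
Real GDP 2008 (at 1998 prices) = 47.18·222 + 3.18·43 + 13.94·339 = 15336.36.
Deflator = Nominal/Real × 100 = 25425.69/15336.36 × 100 = 165.787.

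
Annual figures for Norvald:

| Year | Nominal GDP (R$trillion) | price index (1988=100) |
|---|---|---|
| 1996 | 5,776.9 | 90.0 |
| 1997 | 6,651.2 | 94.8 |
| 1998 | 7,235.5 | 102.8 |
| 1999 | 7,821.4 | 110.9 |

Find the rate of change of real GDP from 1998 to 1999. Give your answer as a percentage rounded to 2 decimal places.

Real GDP 1998 = 7235.5/1.028 = 7038.42.
Real GDP 1999 = 7821.4/1.109 = 7052.66.
Change = 7052.66/7038.42 − 1 = 0.0020.

0.20%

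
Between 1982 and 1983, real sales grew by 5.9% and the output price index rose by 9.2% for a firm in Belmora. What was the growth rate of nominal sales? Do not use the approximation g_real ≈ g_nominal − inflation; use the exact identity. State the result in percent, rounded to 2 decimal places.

15.64%

(1 + g_nom) = (1 + g_real)(1 + π) = 1.0590 × 1.0920 = 1.15643.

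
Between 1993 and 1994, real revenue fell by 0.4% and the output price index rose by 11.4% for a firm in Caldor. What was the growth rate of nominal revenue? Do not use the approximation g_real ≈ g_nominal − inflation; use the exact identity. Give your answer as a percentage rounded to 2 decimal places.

10.95%

(1 + g_nom) = (1 + g_real)(1 + π) = 0.9960 × 1.1140 = 1.10954.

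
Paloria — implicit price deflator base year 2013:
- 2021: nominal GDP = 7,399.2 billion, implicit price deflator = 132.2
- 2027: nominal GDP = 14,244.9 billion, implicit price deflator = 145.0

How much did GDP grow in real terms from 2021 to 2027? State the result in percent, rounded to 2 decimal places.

75.52%

Deflate each year: 2021 → 7399.2/1.322 = 5596.97; 2027 → 14244.9/1.450 = 9824.07.
So real GDP changed by 9824.07/5596.97 − 1 = 0.7552, i.e. 75.52%.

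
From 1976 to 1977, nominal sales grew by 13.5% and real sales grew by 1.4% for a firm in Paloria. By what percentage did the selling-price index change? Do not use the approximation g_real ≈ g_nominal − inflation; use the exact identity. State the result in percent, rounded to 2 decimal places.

(1 + g_nom) = (1 + g_real)(1 + π), so π = 1.1350 / 1.0140 − 1 = 0.11933.

11.93%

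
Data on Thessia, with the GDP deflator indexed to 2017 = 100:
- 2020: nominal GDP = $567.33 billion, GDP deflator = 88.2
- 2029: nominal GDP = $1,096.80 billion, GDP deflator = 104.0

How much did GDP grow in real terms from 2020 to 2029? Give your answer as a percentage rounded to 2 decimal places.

Real GDP 2020 = 567.33 / 0.882 = 643.23.
Real GDP 2029 = 1096.80 / 1.040 = 1054.62.
Real growth = 1054.62 / 643.23 − 1 = 0.6396.

63.96%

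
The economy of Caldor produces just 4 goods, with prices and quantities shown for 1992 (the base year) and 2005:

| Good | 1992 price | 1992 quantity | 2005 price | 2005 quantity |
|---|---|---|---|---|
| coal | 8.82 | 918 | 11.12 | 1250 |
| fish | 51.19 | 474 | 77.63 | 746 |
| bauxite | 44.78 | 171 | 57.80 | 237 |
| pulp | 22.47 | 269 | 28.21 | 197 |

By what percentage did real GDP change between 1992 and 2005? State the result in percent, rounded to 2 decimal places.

Real GDP 1992 = Nominal GDP 1992 = 8.82·918 + 51.19·474 + 44.78·171 + 22.47·269 = 46062.63.
Real GDP 2005 (at 1992 prices) = 8.82·1250 + 51.19·746 + 44.78·237 + 22.47·197 = 64252.19.
Real growth = 64252.19/46062.63 − 1 = 0.3949.

39.49%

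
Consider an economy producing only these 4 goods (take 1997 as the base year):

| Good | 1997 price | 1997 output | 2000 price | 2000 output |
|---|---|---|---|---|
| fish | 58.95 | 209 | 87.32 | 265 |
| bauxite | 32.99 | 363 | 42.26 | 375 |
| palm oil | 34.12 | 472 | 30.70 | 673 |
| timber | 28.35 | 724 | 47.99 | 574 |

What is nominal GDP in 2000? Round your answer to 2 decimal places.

87194.66

Nominal GDP 2000 = Σ (p_2000 × q_2000) = 87.32·265 + 42.26·375 + 30.70·673 + 47.99·574 = 87194.66.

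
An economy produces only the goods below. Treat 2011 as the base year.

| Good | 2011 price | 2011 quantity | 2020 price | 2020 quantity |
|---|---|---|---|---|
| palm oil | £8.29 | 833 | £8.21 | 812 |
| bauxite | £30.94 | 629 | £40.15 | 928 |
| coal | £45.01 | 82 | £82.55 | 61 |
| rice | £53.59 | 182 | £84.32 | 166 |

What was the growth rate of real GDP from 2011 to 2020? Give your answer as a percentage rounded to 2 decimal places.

18.27%

Real GDP 2011 = Nominal GDP 2011 = 8.29·833 + 30.94·629 + 45.01·82 + 53.59·182 = 39811.03.
Real GDP 2020 (at 2011 prices) = 8.29·812 + 30.94·928 + 45.01·61 + 53.59·166 = 47085.35.
Real growth = 47085.35/39811.03 − 1 = 0.1827.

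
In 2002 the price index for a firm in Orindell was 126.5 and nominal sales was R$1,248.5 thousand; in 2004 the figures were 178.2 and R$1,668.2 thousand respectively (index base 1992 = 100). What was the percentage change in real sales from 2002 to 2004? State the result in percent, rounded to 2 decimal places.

Real sales 2002 = 1248.5 / 1.265 = 986.96.
Real sales 2004 = 1668.2 / 1.782 = 936.14.
Real growth = 936.14 / 986.96 − 1 = -0.0515.

-5.15%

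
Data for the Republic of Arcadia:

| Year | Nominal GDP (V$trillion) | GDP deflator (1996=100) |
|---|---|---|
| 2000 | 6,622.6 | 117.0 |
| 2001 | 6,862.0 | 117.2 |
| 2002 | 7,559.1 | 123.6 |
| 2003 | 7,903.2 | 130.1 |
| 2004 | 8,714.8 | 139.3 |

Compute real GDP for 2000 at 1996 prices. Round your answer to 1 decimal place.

Real GDP 2000 = 6622.6 / 1.170 = 5660.34.

V$5,660.3 trillion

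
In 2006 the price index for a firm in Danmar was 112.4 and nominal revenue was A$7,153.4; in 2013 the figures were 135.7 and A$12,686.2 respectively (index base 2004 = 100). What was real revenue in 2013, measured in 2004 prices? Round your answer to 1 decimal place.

Real revenue = Nominal / (price index/100) = 12686.2 / 1.357 = 9348.71.

A$9,348.7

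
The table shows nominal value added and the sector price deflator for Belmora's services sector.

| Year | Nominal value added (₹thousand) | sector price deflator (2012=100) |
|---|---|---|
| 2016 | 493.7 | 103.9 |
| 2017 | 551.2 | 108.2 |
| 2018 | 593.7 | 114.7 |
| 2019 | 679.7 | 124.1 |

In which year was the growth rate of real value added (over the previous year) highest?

2017: real = 551.2/1.082 = 509.43; growth vs 2016 (475.17) = 7.21%.
2018: real = 593.7/1.147 = 517.61; growth vs 2017 (509.43) = 1.61%.
2019: real = 679.7/1.241 = 547.70; growth vs 2018 (517.61) = 5.81%.

2017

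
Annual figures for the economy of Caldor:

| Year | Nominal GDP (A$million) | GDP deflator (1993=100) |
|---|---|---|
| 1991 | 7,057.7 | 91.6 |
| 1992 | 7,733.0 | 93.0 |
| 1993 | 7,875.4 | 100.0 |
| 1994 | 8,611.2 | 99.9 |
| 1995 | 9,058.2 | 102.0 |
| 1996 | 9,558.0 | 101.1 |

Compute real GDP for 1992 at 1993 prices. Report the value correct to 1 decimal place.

A$8,315.1 million

Real GDP 1992 = 7733.0 / 0.930 = 8315.05.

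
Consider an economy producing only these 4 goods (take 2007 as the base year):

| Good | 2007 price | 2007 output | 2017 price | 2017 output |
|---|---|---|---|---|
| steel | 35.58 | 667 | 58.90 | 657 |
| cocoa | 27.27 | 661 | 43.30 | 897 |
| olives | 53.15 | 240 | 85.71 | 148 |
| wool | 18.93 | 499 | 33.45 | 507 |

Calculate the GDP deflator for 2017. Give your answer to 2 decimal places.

164.13

Nominal GDP 2017 = 58.90·657 + 43.30·897 + 85.71·148 + 33.45·507 = 107181.63.
Real GDP 2017 (at 2007 prices) = 35.58·657 + 27.27·897 + 53.15·148 + 18.93·507 = 65300.96.
Deflator = Nominal/Real × 100 = 107181.63/65300.96 × 100 = 164.135.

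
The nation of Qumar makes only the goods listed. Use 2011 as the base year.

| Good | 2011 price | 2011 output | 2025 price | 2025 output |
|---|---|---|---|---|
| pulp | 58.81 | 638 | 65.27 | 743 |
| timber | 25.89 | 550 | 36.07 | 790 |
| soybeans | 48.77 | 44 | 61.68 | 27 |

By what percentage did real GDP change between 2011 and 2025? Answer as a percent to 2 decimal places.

Real GDP 2011 = Nominal GDP 2011 = 58.81·638 + 25.89·550 + 48.77·44 = 53906.16.
Real GDP 2025 (at 2011 prices) = 58.81·743 + 25.89·790 + 48.77·27 = 65465.72.
Real growth = 65465.72/53906.16 − 1 = 0.2144.

21.44%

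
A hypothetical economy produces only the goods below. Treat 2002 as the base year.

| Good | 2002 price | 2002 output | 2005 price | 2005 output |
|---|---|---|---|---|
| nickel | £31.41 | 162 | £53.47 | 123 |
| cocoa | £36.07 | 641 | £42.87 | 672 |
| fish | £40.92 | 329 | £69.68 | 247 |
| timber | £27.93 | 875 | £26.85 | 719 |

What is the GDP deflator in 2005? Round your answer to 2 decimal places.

Nominal GDP 2005 = 53.47·123 + 42.87·672 + 69.68·247 + 26.85·719 = 71901.56.
Real GDP 2005 (at 2002 prices) = 31.41·123 + 36.07·672 + 40.92·247 + 27.93·719 = 58291.38.
Deflator = Nominal/Real × 100 = 71901.56/58291.38 × 100 = 123.349.

123.35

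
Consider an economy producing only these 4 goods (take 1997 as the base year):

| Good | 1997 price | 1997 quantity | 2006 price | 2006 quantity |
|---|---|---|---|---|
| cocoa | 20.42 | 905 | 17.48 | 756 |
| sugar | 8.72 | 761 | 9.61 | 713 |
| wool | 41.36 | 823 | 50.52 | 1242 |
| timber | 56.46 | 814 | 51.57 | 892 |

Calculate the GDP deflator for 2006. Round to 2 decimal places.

Nominal GDP 2006 = 17.48·756 + 9.61·713 + 50.52·1242 + 51.57·892 = 128813.09.
Real GDP 2006 (at 1997 prices) = 20.42·756 + 8.72·713 + 41.36·1242 + 56.46·892 = 123386.32.
Deflator = Nominal/Real × 100 = 128813.09/123386.32 × 100 = 104.398.

104.40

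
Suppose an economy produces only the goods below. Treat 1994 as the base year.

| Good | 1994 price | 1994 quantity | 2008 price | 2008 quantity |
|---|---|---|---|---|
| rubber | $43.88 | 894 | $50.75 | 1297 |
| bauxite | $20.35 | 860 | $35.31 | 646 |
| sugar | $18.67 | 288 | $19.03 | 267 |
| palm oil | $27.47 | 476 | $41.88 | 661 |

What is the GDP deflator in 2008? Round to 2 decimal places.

Nominal GDP 2008 = 50.75·1297 + 35.31·646 + 19.03·267 + 41.88·661 = 121396.70.
Real GDP 2008 (at 1994 prices) = 43.88·1297 + 20.35·646 + 18.67·267 + 27.47·661 = 93201.02.
Deflator = Nominal/Real × 100 = 121396.70/93201.02 × 100 = 130.253.

130.25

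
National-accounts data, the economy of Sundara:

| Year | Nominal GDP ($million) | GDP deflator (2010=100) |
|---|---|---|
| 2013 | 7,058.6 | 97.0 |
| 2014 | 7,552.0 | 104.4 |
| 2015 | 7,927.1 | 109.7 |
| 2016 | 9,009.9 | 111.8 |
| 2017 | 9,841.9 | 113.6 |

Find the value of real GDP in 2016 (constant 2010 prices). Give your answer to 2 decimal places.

$8,058.94 million

Real GDP 2016 = 9009.9 / 1.118 = 8058.94.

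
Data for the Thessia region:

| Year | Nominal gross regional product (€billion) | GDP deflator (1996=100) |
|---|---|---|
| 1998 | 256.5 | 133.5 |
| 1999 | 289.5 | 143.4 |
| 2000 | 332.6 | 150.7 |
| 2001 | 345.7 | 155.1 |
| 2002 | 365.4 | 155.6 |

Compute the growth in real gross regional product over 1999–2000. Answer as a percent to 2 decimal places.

9.32%

Real gross regional product 1999 = 289.5/1.434 = 201.88.
Real gross regional product 2000 = 332.6/1.507 = 220.70.
Change = 220.70/201.88 − 1 = 0.0932.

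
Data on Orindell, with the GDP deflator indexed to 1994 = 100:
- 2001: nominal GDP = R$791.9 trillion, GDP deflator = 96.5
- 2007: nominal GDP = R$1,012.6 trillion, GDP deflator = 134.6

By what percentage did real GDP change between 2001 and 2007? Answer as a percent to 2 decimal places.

-8.33%

Real GDP 2001 = 791.9 / 0.965 = 820.62.
Real GDP 2007 = 1012.6 / 1.346 = 752.30.
Real growth = 752.30 / 820.62 − 1 = -0.0833.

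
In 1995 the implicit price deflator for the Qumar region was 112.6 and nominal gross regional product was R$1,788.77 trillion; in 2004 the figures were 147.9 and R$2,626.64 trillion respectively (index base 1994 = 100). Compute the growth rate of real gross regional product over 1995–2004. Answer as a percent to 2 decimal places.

Deflate each year: 1995 → 1788.77/1.126 = 1588.61; 2004 → 2626.64/1.479 = 1775.96.
So real gross regional product changed by 1775.96/1588.61 − 1 = 0.1179, i.e. 11.79%.

11.79%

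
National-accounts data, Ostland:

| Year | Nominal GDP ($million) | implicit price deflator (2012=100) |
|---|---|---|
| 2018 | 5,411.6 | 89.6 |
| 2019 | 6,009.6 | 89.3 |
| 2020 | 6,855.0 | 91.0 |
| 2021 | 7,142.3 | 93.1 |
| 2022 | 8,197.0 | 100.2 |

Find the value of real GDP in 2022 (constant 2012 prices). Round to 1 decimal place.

Real GDP 2022 = 8197.0 / 1.002 = 8180.64.

$8,180.6 million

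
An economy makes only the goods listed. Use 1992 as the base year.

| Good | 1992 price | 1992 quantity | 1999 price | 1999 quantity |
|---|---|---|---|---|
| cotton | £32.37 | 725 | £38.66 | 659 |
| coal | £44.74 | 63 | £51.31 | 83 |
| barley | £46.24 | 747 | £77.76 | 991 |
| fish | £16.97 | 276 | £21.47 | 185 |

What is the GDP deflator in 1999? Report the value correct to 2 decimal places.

149.67

Nominal GDP 1999 = 38.66·659 + 51.31·83 + 77.76·991 + 21.47·185 = 110767.78.
Real GDP 1999 (at 1992 prices) = 32.37·659 + 44.74·83 + 46.24·991 + 16.97·185 = 74008.54.
Deflator = Nominal/Real × 100 = 110767.78/74008.54 × 100 = 149.669.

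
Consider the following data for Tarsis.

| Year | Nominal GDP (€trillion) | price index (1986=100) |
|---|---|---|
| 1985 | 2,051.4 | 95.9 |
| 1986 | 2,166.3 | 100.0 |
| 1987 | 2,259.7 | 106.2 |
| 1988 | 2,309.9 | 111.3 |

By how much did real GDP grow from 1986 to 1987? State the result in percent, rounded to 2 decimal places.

-1.78%

Real GDP 1986 = 2166.3/1.000 = 2166.30.
Real GDP 1987 = 2259.7/1.062 = 2127.78.
Change = 2127.78/2166.30 − 1 = -0.0178.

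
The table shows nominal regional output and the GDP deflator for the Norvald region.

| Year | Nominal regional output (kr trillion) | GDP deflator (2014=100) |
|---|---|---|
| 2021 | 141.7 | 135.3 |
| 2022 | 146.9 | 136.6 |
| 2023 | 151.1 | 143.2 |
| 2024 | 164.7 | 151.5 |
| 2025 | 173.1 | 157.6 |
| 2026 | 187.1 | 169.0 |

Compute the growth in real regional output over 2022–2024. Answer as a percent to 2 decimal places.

Real regional output 2022 = 146.9/1.366 = 107.54.
Real regional output 2024 = 164.7/1.515 = 108.71.
Change = 108.71/107.54 − 1 = 0.0109.

1.09%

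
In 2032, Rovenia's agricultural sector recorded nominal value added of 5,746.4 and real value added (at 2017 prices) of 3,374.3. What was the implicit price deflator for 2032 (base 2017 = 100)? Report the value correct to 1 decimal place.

170.3

implicit price deflator = (Nominal / Real) × 100 = 5746.4 / 3374.3 × 100 = 170.30.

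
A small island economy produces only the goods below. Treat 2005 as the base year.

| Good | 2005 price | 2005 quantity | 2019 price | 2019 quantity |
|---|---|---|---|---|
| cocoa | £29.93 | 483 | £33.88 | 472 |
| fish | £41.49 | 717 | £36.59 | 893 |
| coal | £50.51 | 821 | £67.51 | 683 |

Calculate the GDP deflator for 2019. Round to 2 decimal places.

110.62

Nominal GDP 2019 = 33.88·472 + 36.59·893 + 67.51·683 = 94775.56.
Real GDP 2019 (at 2005 prices) = 29.93·472 + 41.49·893 + 50.51·683 = 85675.86.
Deflator = Nominal/Real × 100 = 94775.56/85675.86 × 100 = 110.621.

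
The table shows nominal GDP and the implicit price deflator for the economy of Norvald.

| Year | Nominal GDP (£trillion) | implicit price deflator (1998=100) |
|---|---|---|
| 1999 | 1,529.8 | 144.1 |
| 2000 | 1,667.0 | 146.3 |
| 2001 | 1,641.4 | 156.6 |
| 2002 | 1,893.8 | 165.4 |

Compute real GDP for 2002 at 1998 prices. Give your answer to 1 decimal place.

Real GDP 2002 = 1893.8 / 1.654 = 1144.98.

£1,145.0 trillion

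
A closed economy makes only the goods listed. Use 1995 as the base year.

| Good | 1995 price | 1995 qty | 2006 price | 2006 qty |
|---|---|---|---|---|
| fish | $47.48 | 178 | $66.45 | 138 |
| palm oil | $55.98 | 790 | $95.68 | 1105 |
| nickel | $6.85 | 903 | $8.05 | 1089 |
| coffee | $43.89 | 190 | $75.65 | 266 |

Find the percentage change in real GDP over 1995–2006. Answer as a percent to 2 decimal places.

Real GDP 1995 = Nominal GDP 1995 = 47.48·178 + 55.98·790 + 6.85·903 + 43.89·190 = 67200.29.
Real GDP 2006 (at 1995 prices) = 47.48·138 + 55.98·1105 + 6.85·1089 + 43.89·266 = 87544.53.
Real growth = 87544.53/67200.29 − 1 = 0.3027.

30.27%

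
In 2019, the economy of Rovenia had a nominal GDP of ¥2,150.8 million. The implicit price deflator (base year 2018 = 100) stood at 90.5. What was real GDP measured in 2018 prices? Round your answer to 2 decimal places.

¥2,376.57 million

Real GDP = Nominal / (implicit price deflator/100) = 2150.8 / 0.905 = 2376.57.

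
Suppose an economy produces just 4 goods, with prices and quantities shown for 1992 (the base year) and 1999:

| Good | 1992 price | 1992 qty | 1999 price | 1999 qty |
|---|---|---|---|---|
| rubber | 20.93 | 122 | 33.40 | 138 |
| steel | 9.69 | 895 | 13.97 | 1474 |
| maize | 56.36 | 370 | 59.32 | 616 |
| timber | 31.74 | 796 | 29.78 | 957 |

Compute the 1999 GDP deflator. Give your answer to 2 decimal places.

Nominal GDP 1999 = 33.40·138 + 13.97·1474 + 59.32·616 + 29.78·957 = 90241.56.
Real GDP 1999 (at 1992 prices) = 20.93·138 + 9.69·1474 + 56.36·616 + 31.74·957 = 82264.34.
Deflator = Nominal/Real × 100 = 90241.56/82264.34 × 100 = 109.697.

109.70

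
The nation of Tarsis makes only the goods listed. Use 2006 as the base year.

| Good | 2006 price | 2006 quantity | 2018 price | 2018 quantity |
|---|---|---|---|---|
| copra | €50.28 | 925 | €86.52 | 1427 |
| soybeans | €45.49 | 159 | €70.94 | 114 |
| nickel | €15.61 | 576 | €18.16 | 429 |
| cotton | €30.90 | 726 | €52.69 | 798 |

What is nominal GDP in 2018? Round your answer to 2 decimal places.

Nominal GDP 2018 = Σ (p_2018 × q_2018) = 86.52·1427 + 70.94·114 + 18.16·429 + 52.69·798 = 181388.46.

€181388.46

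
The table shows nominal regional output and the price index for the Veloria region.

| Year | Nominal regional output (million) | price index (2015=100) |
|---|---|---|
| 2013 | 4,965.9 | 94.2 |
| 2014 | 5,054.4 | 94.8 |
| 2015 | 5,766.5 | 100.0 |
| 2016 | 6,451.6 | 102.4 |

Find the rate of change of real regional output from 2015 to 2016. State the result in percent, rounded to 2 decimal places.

9.26%

Real regional output 2015 = 5766.5/1.000 = 5766.50.
Real regional output 2016 = 6451.6/1.024 = 6300.39.
Change = 6300.39/5766.50 − 1 = 0.0926.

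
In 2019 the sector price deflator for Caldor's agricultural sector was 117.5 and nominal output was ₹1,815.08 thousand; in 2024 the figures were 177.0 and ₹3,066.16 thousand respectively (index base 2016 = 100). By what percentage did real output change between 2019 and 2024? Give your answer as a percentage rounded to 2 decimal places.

12.14%

Real output 2019 = 1815.08 / 1.175 = 1544.75.
Real output 2024 = 3066.16 / 1.770 = 1732.29.
Real growth = 1732.29 / 1544.75 − 1 = 0.1214.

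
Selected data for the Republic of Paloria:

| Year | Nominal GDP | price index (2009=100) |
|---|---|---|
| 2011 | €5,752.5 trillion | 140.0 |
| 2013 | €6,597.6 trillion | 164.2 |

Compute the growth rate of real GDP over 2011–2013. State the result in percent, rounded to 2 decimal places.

Deflate each year: 2011 → 5752.5/1.400 = 4108.93; 2013 → 6597.6/1.642 = 4018.03.
So real GDP changed by 4018.03/4108.93 − 1 = -0.0221, i.e. -2.21%.

-2.21%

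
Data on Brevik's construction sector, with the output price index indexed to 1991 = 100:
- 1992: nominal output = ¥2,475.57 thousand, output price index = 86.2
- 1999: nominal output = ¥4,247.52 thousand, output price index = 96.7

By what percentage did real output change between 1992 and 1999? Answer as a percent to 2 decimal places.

52.95%

Deflate each year: 1992 → 2475.57/0.862 = 2871.89; 1999 → 4247.52/0.967 = 4392.47.
So real output changed by 4392.47/2871.89 − 1 = 0.5295, i.e. 52.95%.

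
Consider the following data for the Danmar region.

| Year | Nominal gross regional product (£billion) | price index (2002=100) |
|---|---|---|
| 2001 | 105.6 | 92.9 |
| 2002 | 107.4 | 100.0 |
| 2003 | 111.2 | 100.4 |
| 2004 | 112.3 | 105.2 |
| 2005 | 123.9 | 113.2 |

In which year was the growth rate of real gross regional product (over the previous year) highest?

2002: real = 107.4/1.000 = 107.40; growth vs 2001 (113.67) = -5.52%.
2003: real = 111.2/1.004 = 110.76; growth vs 2002 (107.40) = 3.13%.
2004: real = 112.3/1.052 = 106.75; growth vs 2003 (110.76) = -3.62%.
2005: real = 123.9/1.132 = 109.45; growth vs 2004 (106.75) = 2.53%.

2003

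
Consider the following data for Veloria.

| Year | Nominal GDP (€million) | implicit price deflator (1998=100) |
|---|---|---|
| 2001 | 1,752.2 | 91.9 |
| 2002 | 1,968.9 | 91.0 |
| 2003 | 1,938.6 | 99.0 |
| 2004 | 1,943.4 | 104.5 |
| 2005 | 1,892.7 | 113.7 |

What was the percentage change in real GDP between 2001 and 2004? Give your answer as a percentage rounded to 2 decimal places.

Real GDP 2001 = 1752.2/0.919 = 1906.64.
Real GDP 2004 = 1943.4/1.045 = 1859.71.
Change = 1859.71/1906.64 − 1 = -0.0246.

-2.46%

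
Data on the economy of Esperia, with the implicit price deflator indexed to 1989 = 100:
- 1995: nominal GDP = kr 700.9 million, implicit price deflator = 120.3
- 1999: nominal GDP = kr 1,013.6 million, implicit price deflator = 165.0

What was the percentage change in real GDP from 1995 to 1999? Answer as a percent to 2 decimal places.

5.44%

Real GDP 1995 = 700.9 / 1.203 = 582.63.
Real GDP 1999 = 1013.6 / 1.650 = 614.30.
Real growth = 614.30 / 582.63 − 1 = 0.0544.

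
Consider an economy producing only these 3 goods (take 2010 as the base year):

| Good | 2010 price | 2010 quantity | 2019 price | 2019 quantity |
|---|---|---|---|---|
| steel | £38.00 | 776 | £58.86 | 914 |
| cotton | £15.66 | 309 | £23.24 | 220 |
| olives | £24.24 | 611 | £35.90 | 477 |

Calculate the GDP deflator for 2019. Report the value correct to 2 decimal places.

Nominal GDP 2019 = 58.86·914 + 23.24·220 + 35.90·477 = 76035.14.
Real GDP 2019 (at 2010 prices) = 38.00·914 + 15.66·220 + 24.24·477 = 49739.68.
Deflator = Nominal/Real × 100 = 76035.14/49739.68 × 100 = 152.866.

152.87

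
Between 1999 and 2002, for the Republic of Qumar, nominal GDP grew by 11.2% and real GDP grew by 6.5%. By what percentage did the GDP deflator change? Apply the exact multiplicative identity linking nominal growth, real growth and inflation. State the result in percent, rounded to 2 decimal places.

(1 + g_nom) = (1 + g_real)(1 + π), so π = 1.1120 / 1.0650 − 1 = 0.04413.

4.41%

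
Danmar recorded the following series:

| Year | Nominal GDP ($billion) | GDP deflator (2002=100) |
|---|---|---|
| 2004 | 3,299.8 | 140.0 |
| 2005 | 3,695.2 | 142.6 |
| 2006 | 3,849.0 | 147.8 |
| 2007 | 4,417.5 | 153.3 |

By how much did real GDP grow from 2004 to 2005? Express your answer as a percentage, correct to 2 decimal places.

9.94%

Real GDP 2004 = 3299.8/1.400 = 2357.00.
Real GDP 2005 = 3695.2/1.426 = 2591.30.
Change = 2591.30/2357.00 − 1 = 0.0994.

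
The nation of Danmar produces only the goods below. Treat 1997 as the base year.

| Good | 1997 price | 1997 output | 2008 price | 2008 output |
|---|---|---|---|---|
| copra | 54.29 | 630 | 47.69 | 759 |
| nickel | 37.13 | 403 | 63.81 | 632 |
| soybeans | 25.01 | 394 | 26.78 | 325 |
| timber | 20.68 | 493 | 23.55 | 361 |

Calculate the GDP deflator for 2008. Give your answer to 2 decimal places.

Nominal GDP 2008 = 47.69·759 + 63.81·632 + 26.78·325 + 23.55·361 = 93729.68.
Real GDP 2008 (at 1997 prices) = 54.29·759 + 37.13·632 + 25.01·325 + 20.68·361 = 80266.00.
Deflator = Nominal/Real × 100 = 93729.68/80266.00 × 100 = 116.774.

116.77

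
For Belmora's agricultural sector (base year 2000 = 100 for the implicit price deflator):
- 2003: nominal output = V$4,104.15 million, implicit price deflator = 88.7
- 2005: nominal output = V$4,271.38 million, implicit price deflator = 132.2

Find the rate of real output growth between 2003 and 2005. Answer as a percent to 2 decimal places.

-30.17%

Deflate each year: 2003 → 4104.15/0.887 = 4627.00; 2005 → 4271.38/1.322 = 3231.00.
So real output changed by 3231.00/4627.00 − 1 = -0.3017, i.e. -30.17%.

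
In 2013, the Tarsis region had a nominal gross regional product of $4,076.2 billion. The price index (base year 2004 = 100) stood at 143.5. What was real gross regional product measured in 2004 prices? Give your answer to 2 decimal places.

Real gross regional product = Nominal / (price index/100) = 4076.2 / 1.435 = 2840.56.

$2,840.56 billion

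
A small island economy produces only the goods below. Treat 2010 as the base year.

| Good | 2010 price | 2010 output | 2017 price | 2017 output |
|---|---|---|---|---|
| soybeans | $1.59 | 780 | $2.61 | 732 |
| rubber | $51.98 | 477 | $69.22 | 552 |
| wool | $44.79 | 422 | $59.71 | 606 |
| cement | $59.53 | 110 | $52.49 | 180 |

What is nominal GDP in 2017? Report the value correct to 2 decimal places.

Nominal GDP 2017 = Σ (p_2017 × q_2017) = 2.61·732 + 69.22·552 + 59.71·606 + 52.49·180 = 85752.42.

$85752.42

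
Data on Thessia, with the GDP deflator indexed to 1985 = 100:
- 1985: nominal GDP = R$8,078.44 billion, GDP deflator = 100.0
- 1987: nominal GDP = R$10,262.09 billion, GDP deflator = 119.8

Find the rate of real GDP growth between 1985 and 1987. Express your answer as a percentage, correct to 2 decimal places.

Real GDP 1985 = 8078.44 / 1.000 = 8078.44.
Real GDP 1987 = 10262.09 / 1.198 = 8566.02.
Real growth = 8566.02 / 8078.44 − 1 = 0.0604.

6.04%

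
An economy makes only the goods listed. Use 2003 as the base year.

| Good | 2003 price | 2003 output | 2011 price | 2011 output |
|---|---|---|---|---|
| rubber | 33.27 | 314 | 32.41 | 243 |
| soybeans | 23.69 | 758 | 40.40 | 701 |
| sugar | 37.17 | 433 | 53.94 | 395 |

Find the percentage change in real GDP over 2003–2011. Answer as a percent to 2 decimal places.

Real GDP 2003 = Nominal GDP 2003 = 33.27·314 + 23.69·758 + 37.17·433 = 44498.41.
Real GDP 2011 (at 2003 prices) = 33.27·243 + 23.69·701 + 37.17·395 = 39373.45.
Real growth = 39373.45/44498.41 − 1 = -0.1152.

-11.52%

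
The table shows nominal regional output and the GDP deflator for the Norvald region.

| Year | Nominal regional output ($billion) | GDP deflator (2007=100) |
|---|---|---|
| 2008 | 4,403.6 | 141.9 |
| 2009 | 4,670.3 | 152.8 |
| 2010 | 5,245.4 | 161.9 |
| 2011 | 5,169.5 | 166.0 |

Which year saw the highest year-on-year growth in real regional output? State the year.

2010

2009: real = 4670.3/1.528 = 3056.48; growth vs 2008 (3103.31) = -1.51%.
2010: real = 5245.4/1.619 = 3239.90; growth vs 2009 (3056.48) = 6.00%.
2011: real = 5169.5/1.660 = 3114.16; growth vs 2010 (3239.90) = -3.88%.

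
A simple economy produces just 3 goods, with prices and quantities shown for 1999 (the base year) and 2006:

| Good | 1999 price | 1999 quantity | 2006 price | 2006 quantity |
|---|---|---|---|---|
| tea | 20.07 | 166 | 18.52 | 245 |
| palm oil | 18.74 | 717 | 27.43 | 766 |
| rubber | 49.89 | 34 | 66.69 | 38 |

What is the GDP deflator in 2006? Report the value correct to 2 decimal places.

132.67

Nominal GDP 2006 = 18.52·245 + 27.43·766 + 66.69·38 = 28083.00.
Real GDP 2006 (at 1999 prices) = 20.07·245 + 18.74·766 + 49.89·38 = 21167.81.
Deflator = Nominal/Real × 100 = 28083.00/21167.81 × 100 = 132.668.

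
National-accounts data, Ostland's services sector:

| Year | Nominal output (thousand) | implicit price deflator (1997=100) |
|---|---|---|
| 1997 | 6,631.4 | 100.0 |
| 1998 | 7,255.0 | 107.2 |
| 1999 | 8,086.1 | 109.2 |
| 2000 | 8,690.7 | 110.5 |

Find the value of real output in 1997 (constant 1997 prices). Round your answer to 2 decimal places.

6,631.40 thousand

Real output 1997 = 6631.4 / 1.000 = 6631.40.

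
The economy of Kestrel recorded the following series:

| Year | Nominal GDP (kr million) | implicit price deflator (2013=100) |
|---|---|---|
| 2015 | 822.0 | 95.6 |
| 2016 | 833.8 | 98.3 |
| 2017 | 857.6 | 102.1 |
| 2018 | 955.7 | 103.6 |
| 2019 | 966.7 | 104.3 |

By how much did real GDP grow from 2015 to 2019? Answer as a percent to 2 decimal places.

7.79%

Real GDP 2015 = 822.0/0.956 = 859.83.
Real GDP 2019 = 966.7/1.043 = 926.85.
Change = 926.85/859.83 − 1 = 0.0779.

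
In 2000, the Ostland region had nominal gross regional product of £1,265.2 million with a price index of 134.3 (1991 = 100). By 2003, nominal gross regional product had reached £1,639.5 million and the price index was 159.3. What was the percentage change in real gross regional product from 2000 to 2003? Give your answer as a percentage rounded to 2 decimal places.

Real gross regional product 2000 = 1265.2 / 1.343 = 942.07.
Real gross regional product 2003 = 1639.5 / 1.593 = 1029.19.
Real growth = 1029.19 / 942.07 − 1 = 0.0925.

9.25%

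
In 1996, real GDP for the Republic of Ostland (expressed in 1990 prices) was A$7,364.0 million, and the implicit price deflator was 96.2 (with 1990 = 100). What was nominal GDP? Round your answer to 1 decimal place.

Nominal GDP = Real × (implicit price deflator/100) = 7364.0 × 0.962 = 7084.17.

A$7,084.2 million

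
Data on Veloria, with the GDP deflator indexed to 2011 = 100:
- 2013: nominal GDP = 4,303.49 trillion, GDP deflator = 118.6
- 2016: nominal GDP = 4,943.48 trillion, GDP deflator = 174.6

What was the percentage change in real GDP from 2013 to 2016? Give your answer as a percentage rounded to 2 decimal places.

-21.97%

Deflate each year: 2013 → 4303.49/1.186 = 3628.58; 2016 → 4943.48/1.746 = 2831.32.
So real GDP changed by 2831.32/3628.58 − 1 = -0.2197, i.e. -21.97%.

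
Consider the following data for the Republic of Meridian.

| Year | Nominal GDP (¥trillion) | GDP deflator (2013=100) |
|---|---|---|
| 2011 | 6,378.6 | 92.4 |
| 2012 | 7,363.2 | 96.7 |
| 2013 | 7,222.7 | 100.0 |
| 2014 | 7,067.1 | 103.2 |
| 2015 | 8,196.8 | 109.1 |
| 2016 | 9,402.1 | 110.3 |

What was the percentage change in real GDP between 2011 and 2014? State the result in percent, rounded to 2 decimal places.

-0.80%

Real GDP 2011 = 6378.6/0.924 = 6903.25.
Real GDP 2014 = 7067.1/1.032 = 6847.97.
Change = 6847.97/6903.25 − 1 = -0.0080.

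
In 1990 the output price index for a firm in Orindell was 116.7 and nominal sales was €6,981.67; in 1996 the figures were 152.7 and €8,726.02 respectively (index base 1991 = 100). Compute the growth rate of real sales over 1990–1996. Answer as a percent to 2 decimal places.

Real sales 1990 = 6981.67 / 1.167 = 5982.58.
Real sales 1996 = 8726.02 / 1.527 = 5714.49.
Real growth = 5714.49 / 5982.58 − 1 = -0.0448.

-4.48%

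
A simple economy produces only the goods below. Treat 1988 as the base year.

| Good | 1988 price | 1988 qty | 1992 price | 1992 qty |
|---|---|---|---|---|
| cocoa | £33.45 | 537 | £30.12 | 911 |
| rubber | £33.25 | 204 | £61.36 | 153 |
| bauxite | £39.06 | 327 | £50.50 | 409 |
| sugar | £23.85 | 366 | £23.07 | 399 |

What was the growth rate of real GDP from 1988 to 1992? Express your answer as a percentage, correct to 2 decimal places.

32.01%

Real GDP 1988 = Nominal GDP 1988 = 33.45·537 + 33.25·204 + 39.06·327 + 23.85·366 = 46247.37.
Real GDP 1992 (at 1988 prices) = 33.45·911 + 33.25·153 + 39.06·409 + 23.85·399 = 61051.89.
Real growth = 61051.89/46247.37 − 1 = 0.3201.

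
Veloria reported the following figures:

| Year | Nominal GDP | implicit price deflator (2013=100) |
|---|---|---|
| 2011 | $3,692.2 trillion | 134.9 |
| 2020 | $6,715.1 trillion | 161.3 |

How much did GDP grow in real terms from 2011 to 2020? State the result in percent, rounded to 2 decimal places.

52.11%

Real GDP 2011 = 3692.2 / 1.349 = 2736.99.
Real GDP 2020 = 6715.1 / 1.613 = 4163.11.
Real growth = 4163.11 / 2736.99 − 1 = 0.5211.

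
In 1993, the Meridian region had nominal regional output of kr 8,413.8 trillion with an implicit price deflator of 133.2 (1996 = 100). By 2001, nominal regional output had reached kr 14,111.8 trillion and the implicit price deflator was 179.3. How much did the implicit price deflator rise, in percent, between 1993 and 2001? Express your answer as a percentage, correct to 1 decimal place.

Price-level change = 179.3 / 133.2 − 1 = 0.3461.

34.6%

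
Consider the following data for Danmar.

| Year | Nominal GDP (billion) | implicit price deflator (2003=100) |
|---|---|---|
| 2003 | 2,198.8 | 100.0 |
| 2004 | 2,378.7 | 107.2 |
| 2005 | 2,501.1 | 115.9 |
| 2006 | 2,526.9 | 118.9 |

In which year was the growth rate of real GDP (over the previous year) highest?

2004

2004: real = 2378.7/1.072 = 2218.94; growth vs 2003 (2198.80) = 0.92%.
2005: real = 2501.1/1.159 = 2157.98; growth vs 2004 (2218.94) = -2.75%.
2006: real = 2526.9/1.189 = 2125.23; growth vs 2005 (2157.98) = -1.52%.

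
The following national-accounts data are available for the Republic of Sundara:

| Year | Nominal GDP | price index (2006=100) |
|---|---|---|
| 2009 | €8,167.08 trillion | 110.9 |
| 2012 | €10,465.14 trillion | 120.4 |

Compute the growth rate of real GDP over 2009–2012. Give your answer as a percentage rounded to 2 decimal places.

Deflate each year: 2009 → 8167.08/1.109 = 7364.36; 2012 → 10465.14/1.204 = 8691.98.
So real GDP changed by 8691.98/7364.36 − 1 = 0.1803, i.e. 18.03%.

18.03%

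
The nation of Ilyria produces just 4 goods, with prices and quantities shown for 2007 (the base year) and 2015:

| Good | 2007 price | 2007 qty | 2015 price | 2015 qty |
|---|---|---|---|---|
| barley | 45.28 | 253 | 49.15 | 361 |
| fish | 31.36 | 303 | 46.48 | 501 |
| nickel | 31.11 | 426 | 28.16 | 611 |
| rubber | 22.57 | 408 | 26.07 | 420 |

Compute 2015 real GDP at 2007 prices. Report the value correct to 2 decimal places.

Real GDP 2015 = Σ (p_2007 × q_2015) = 45.28·361 + 31.36·501 + 31.11·611 + 22.57·420 = 60545.05.

60545.05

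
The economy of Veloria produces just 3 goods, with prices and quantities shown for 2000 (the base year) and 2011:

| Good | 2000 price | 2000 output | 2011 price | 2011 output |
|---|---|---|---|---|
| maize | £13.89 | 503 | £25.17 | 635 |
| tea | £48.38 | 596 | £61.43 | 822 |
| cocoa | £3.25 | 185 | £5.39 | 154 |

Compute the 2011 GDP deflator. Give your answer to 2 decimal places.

Nominal GDP 2011 = 25.17·635 + 61.43·822 + 5.39·154 = 67308.47.
Real GDP 2011 (at 2000 prices) = 13.89·635 + 48.38·822 + 3.25·154 = 49089.01.
Deflator = Nominal/Real × 100 = 67308.47/49089.01 × 100 = 137.115.

137.12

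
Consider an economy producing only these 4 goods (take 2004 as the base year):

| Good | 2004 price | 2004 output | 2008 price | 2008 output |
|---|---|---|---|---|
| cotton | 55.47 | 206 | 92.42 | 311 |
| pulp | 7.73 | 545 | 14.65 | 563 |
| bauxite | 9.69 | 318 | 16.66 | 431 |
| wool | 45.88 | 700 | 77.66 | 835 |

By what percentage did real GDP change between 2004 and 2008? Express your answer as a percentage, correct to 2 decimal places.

Real GDP 2004 = Nominal GDP 2004 = 55.47·206 + 7.73·545 + 9.69·318 + 45.88·700 = 50837.09.
Real GDP 2008 (at 2004 prices) = 55.47·311 + 7.73·563 + 9.69·431 + 45.88·835 = 64089.35.
Real growth = 64089.35/50837.09 − 1 = 0.2607.

26.07%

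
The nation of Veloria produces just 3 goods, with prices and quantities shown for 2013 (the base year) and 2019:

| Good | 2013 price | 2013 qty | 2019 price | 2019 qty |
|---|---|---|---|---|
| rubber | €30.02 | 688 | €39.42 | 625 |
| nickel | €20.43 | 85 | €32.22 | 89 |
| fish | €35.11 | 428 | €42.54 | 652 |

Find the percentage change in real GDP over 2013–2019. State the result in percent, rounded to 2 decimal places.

16.18%

Real GDP 2013 = Nominal GDP 2013 = 30.02·688 + 20.43·85 + 35.11·428 = 37417.39.
Real GDP 2019 (at 2013 prices) = 30.02·625 + 20.43·89 + 35.11·652 = 43472.49.
Real growth = 43472.49/37417.39 − 1 = 0.1618.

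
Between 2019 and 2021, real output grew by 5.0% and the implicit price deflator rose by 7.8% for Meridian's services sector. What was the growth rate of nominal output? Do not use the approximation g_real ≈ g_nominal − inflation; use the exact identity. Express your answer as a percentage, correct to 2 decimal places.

(1 + g_nom) = (1 + g_real)(1 + π) = 1.0500 × 1.0780 = 1.13190.

13.19%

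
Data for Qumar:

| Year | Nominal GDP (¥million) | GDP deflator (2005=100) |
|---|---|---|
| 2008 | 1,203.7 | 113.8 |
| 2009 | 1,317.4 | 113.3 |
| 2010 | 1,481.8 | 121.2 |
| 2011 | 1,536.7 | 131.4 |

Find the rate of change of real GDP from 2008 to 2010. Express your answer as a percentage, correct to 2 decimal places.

Real GDP 2008 = 1203.7/1.138 = 1057.73.
Real GDP 2010 = 1481.8/1.212 = 1222.61.
Change = 1222.61/1057.73 − 1 = 0.1559.

15.59%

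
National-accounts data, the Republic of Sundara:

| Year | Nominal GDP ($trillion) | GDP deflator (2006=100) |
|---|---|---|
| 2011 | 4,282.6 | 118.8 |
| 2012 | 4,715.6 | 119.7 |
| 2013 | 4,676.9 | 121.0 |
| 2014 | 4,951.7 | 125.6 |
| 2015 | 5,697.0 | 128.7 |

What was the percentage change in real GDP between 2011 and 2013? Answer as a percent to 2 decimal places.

7.22%

Real GDP 2011 = 4282.6/1.188 = 3604.88.
Real GDP 2013 = 4676.9/1.210 = 3865.21.
Change = 3865.21/3604.88 − 1 = 0.0722.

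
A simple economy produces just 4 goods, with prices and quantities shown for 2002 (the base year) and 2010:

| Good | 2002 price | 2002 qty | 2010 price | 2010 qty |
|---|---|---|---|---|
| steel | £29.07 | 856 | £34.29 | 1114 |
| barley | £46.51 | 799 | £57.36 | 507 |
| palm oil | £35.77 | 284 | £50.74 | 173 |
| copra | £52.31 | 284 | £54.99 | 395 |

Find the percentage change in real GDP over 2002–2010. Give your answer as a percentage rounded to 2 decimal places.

Real GDP 2002 = Nominal GDP 2002 = 29.07·856 + 46.51·799 + 35.77·284 + 52.31·284 = 87060.13.
Real GDP 2010 (at 2002 prices) = 29.07·1114 + 46.51·507 + 35.77·173 + 52.31·395 = 82815.21.
Real growth = 82815.21/87060.13 − 1 = -0.0488.

-4.88%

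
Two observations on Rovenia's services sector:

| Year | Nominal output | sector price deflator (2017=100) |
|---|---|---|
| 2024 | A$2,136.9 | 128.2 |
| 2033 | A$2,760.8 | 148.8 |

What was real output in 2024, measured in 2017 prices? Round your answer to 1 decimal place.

Real output = Nominal / (sector price deflator/100) = 2136.9 / 1.282 = 1666.85.

A$1,666.8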